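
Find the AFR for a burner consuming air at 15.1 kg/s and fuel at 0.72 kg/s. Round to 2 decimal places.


AFR = m_air / m_fuel
AFR = 15.1 / 0.72 = 20.97


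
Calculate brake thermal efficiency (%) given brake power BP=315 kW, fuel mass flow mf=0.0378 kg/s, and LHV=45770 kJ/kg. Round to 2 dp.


eta_BTE = (BP / (mf * LHV)) * 100
Denominator = 0.0378 * 45770 = 1730.1060 kW
eta_BTE = (315 / 1730.1060) * 100 = 18.21%


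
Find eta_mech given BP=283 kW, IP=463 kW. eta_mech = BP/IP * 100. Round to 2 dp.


eta_mech = (BP / IP) * 100
Ratio = 283 / 463 = 0.6112
eta_mech = 0.6112 * 100 = 61.12%


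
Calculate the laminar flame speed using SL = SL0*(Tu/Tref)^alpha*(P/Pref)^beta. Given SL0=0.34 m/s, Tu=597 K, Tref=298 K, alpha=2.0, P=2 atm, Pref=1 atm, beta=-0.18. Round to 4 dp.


SL = SL0 * (Tu/Tref)^alpha * (P/Pref)^beta
T ratio = 597/298 = 2.00335570
(T ratio)^alpha = 2.00335570^2.0 = 4.013434
(P/Pref)^beta = 2^(-0.18) = 0.882703
SL = 0.34 * 4.013434 * 0.882703 = 1.2045 m/s


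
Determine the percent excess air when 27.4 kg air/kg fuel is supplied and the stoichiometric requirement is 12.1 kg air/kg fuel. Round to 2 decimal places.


Excess air = actual - stoichiometric = 27.4 - 12.1 = 15.30 kg/kg fuel
Excess air % = (excess / stoich) * 100 = (15.30 / 12.1) * 100 = 126.45%


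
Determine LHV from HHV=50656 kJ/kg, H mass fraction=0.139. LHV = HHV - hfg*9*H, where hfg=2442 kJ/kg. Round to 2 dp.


LHV = HHV - hfg * 9 * H
Water correction = 2442 * 9 * 0.139 = 3054.942 kJ/kg
LHV = 50656 - 3054.942 = 47601.06 kJ/kg


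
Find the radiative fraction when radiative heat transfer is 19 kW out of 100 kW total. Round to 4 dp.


f_rad = Q_rad / Q_total
f_rad = 19 / 100 = 0.1900


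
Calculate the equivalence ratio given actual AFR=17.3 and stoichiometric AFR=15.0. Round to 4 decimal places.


phi = AFR_stoich / AFR_actual
phi = 15.0 / 17.3 = 0.8671


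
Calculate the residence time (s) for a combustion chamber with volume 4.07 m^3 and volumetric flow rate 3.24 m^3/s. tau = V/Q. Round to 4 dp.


tau = V / Q_flow
tau = 4.07 / 3.24 = 1.2562 s


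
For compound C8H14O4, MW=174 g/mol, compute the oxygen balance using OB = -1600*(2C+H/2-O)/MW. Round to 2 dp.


OB = -1600 * (2C + H/2 - O) / MW
Inner = 2*8 + 14/2 - 4 = 19.00
OB = -1600 * 19.00 / 174 = -174.71%


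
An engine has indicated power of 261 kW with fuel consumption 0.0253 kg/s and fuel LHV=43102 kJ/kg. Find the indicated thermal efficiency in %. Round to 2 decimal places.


eta_ith = (IP / (mf * LHV)) * 100
Denominator = 0.0253 * 43102 = 1090.4806 kW
eta_ith = (261 / 1090.4806) * 100 = 23.93%


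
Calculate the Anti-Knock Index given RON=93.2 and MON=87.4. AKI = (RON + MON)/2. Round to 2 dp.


AKI = (RON + MON) / 2
AKI = (93.2 + 87.4) / 2
AKI = 180.6 / 2 = 90.30


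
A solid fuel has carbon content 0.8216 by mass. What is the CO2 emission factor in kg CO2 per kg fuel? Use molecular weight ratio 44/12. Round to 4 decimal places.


EF = C_frac * (M_CO2 / M_C)
EF = 0.8216 * (44/12)
EF = 0.8216 * 3.666667 = 3.0125 kg_CO2/kg_fuel


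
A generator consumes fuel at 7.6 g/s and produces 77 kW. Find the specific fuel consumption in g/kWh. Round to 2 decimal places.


SFC = (mf / BP) * 3600
Rate = 7.6 / 77 = 0.098701 g/(s*kW)
SFC = 0.098701 * 3600 = 355.32 g/kWh


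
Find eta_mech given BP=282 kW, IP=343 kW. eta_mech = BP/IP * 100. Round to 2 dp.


eta_mech = (BP / IP) * 100
Ratio = 282 / 343 = 0.8222
eta_mech = 0.8222 * 100 = 82.22%


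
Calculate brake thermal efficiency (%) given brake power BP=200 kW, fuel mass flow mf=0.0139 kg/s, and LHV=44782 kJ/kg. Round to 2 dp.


eta_BTE = (BP / (mf * LHV)) * 100
Denominator = 0.0139 * 44782 = 622.4698 kW
eta_BTE = (200 / 622.4698) * 100 = 32.13%


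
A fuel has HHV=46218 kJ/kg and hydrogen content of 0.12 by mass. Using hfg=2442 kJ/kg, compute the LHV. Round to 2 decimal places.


LHV = HHV - hfg * 9 * H
Water correction = 2442 * 9 * 0.12 = 2637.360 kJ/kg
LHV = 46218 - 2637.360 = 43580.64 kJ/kg


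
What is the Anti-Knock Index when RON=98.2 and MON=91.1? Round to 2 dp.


AKI = (RON + MON) / 2
AKI = (98.2 + 91.1) / 2
AKI = 189.3 / 2 = 94.65


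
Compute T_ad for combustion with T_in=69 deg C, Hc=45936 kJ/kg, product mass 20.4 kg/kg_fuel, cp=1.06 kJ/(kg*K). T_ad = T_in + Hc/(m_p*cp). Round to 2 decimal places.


T_ad = T_in + Hc / (m_p * cp)
Denominator = 20.4 * 1.06 = 21.6240
Temperature rise = 45936 / 21.6240 = 2124.31 K
T_ad = 69 + 2124.31 = 2193.31 deg C


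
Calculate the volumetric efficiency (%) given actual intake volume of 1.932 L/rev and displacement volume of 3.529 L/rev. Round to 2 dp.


eta_v = (V_actual / V_disp) * 100
Ratio = 1.932 / 3.529 = 0.5475
eta_v = 0.5475 * 100 = 54.75%


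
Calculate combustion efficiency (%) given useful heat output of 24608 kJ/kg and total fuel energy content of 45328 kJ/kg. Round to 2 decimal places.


Efficiency = (Q_useful / Q_fuel) * 100
Efficiency = (24608 / 45328) * 100
Efficiency = 0.5429 * 100 = 54.29%


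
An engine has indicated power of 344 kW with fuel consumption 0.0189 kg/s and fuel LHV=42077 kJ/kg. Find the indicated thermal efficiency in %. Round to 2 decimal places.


eta_ith = (IP / (mf * LHV)) * 100
Denominator = 0.0189 * 42077 = 795.2553 kW
eta_ith = (344 / 795.2553) * 100 = 43.26%


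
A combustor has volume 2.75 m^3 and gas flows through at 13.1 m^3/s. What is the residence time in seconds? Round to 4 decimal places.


tau = V / Q_flow
tau = 2.75 / 13.1 = 0.2099 s


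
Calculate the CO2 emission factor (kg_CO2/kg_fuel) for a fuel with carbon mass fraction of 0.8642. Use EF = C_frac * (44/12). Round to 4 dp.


EF = C_frac * (M_CO2 / M_C)
EF = 0.8642 * (44/12)
EF = 0.8642 * 3.666667 = 3.1687 kg_CO2/kg_fuel


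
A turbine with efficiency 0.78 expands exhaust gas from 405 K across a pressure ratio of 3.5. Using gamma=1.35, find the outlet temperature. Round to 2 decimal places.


T_out = T_in * (1 - eta * (1 - PR^(-(gamma-1)/gamma)))
Exponent = -(1.35-1)/1.35 = -0.25925926
PR^exp = 3.5^(-0.25925926) = 0.72267881
Factor = 1 - 0.78*(1 - 0.72267881) = 0.78368947
T_out = 405 * 0.78368947 = 317.39 K


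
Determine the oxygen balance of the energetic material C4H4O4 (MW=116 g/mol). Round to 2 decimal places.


OB = -1600 * (2C + H/2 - O) / MW
Inner = 2*4 + 4/2 - 4 = 6.00
OB = -1600 * 6.00 / 116 = -82.76%


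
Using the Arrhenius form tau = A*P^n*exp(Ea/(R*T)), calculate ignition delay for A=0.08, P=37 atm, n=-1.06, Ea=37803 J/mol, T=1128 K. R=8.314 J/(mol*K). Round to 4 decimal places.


tau = A * P^n * exp(Ea/(R*T))
P^n = 37^(-1.06) = 0.02176237
Ea/(R*T) = 37803/(8.314*1128) = 4.030948
exp(Ea/(R*T)) = 56.314246
tau = 0.08 * 0.02176237 * 56.314246 = 0.0980 ms


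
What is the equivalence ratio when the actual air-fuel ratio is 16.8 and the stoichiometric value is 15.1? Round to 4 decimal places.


phi = AFR_stoich / AFR_actual
phi = 15.1 / 16.8 = 0.8988


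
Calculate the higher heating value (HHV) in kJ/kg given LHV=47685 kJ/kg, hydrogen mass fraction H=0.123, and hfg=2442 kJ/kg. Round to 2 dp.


HHV = LHV + hfg * 9 * H
Water addition = 2442 * 9 * 0.123 = 2703.294 kJ/kg
HHV = 47685 + 2703.294 = 50388.29 kJ/kg


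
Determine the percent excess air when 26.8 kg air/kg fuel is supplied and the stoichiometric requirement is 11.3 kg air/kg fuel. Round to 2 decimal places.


Excess air = actual - stoichiometric = 26.8 - 11.3 = 15.50 kg/kg fuel
Excess air % = (excess / stoich) * 100 = (15.50 / 11.3) * 100 = 137.17%


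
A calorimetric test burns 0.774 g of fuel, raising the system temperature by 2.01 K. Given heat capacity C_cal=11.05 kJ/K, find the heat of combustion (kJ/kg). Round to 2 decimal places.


Hc = C_cal * delta_T / m_fuel
Q_released = 11.05 * 2.01 = 22.2105 kJ
m_fuel = 0.774 g = 0.774/1000 kg = 0.000774 kg
Hc = 22.2105 / 0.000774 = 28695.74 kJ/kg


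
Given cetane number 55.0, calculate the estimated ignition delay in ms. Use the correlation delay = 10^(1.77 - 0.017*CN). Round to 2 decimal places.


delay = 10^(1.77 - 0.017*CN)
Exponent = 1.77 - 0.017*55.0 = 0.8350
delay = 10^0.8350 = 6.84 ms


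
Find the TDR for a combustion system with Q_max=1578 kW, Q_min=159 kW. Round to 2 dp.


TDR = Q_max / Q_min
TDR = 1578 / 159 = 9.92


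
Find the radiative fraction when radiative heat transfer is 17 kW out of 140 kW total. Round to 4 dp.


f_rad = Q_rad / Q_total
f_rad = 17 / 140 = 0.1214


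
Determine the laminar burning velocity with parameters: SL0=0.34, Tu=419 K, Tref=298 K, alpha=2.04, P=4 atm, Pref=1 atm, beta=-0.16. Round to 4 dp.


SL = SL0 * (Tu/Tref)^alpha * (P/Pref)^beta
T ratio = 419/298 = 1.40604027
(T ratio)^alpha = 1.40604027^2.04 = 2.004082
(P/Pref)^beta = 4^(-0.16) = 0.801070
SL = 0.34 * 2.004082 * 0.801070 = 0.5458 m/s


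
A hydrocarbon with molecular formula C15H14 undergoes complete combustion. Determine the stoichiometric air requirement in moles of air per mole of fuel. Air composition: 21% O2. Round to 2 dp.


Balanced combustion: C15H14 + 18.5 O2 -> 15 CO2 + 7 H2O
O2 needed = C + H/4 = 15 + 14/4 = 18.50 moles
Air moles = O2 / 0.21 = 18.50 / 0.21 = 88.10 moles air


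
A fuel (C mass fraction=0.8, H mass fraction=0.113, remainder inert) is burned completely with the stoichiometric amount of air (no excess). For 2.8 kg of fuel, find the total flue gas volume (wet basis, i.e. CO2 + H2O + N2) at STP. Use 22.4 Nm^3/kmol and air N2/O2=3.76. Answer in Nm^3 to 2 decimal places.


Per kg fuel: CO2 = (C/12 kmol)*22.4 = (0.8/12)*22.4 = 1.49333 Nm^3
Per kg fuel: H2O = (H/2 kmol)*22.4 = (0.113/2)*22.4 = 1.26560 Nm^3
O2 needed per kg fuel = C/12 + H/4 = 0.8/12 + 0.113/4 = 0.09491667 kmol
Per kg fuel: N2 = O2*3.76*22.4 = 0.09491667*3.76*22.4 = 7.99426 Nm^3
Total per kg = 1.49333 + 1.26560 + 7.99426 = 10.75319 Nm^3
Total = 10.75319 * 2.8 = 30.11 Nm^3


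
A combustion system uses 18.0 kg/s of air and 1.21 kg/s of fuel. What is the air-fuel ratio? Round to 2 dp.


AFR = m_air / m_fuel
AFR = 18.0 / 1.21 = 14.88


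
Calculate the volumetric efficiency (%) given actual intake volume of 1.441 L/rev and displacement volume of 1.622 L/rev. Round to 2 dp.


eta_v = (V_actual / V_disp) * 100
Ratio = 1.441 / 1.622 = 0.8884
eta_v = 0.8884 * 100 = 88.84%


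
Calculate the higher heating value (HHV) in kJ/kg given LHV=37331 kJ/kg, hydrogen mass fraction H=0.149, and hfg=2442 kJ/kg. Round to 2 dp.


HHV = LHV + hfg * 9 * H
Water addition = 2442 * 9 * 0.149 = 3274.722 kJ/kg
HHV = 37331 + 3274.722 = 40605.72 kJ/kg


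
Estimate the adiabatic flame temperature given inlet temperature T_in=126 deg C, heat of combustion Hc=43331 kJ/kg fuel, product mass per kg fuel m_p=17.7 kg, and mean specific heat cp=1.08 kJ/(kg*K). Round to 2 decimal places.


T_ad = T_in + Hc / (m_p * cp)
Denominator = 17.7 * 1.08 = 19.1160
Temperature rise = 43331 / 19.1160 = 2266.74 K
T_ad = 126 + 2266.74 = 2392.74 deg C


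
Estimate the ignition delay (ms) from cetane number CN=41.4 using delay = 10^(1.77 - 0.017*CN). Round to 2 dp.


delay = 10^(1.77 - 0.017*CN)
Exponent = 1.77 - 0.017*41.4 = 1.0662
delay = 10^1.0662 = 11.65 ms


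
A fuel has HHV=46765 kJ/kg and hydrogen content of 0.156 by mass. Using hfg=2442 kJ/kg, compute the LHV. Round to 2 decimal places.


LHV = HHV - hfg * 9 * H
Water correction = 2442 * 9 * 0.156 = 3428.568 kJ/kg
LHV = 46765 - 3428.568 = 43336.43 kJ/kg


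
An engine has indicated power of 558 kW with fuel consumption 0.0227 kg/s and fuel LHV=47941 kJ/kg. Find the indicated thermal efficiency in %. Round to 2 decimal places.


eta_ith = (IP / (mf * LHV)) * 100
Denominator = 0.0227 * 47941 = 1088.2607 kW
eta_ith = (558 / 1088.2607) * 100 = 51.27%


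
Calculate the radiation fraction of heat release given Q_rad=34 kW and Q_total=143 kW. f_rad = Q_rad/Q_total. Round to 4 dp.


f_rad = Q_rad / Q_total
f_rad = 34 / 143 = 0.2378


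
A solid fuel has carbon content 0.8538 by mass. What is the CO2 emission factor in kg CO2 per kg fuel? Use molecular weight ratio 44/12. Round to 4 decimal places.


EF = C_frac * (M_CO2 / M_C)
EF = 0.8538 * (44/12)
EF = 0.8538 * 3.666667 = 3.1306 kg_CO2/kg_fuel


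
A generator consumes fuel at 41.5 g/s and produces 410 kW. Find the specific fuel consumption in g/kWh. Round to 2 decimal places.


SFC = (mf / BP) * 3600
Rate = 41.5 / 410 = 0.101220 g/(s*kW)
SFC = 0.101220 * 3600 = 364.39 g/kWh


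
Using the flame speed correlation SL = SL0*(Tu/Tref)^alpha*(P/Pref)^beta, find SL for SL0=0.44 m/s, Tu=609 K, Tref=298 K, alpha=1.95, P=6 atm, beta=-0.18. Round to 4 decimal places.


SL = SL0 * (Tu/Tref)^alpha * (P/Pref)^beta
T ratio = 609/298 = 2.04362416
(T ratio)^alpha = 2.04362416^1.95 = 4.029786
(P/Pref)^beta = 6^(-0.18) = 0.724324
SL = 0.44 * 4.029786 * 0.724324 = 1.2843 m/s


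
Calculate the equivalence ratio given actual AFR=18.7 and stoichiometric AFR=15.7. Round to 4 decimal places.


phi = AFR_stoich / AFR_actual
phi = 15.7 / 18.7 = 0.8396


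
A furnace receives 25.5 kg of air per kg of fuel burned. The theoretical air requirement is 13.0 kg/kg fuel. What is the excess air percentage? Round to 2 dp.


Excess air = actual - stoichiometric = 25.5 - 13.0 = 12.50 kg/kg fuel
Excess air % = (excess / stoich) * 100 = (12.50 / 13.0) * 100 = 96.15%


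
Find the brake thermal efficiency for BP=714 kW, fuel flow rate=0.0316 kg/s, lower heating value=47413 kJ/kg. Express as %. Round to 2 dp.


eta_BTE = (BP / (mf * LHV)) * 100
Denominator = 0.0316 * 47413 = 1498.2508 kW
eta_BTE = (714 / 1498.2508) * 100 = 47.66%


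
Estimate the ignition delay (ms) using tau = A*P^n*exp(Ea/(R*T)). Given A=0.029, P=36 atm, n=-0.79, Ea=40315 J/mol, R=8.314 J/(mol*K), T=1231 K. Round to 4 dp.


tau = A * P^n * exp(Ea/(R*T))
P^n = 36^(-0.79) = 0.05895505
Ea/(R*T) = 40315/(8.314*1231) = 3.939114
exp(Ea/(R*T)) = 51.373084
tau = 0.029 * 0.05895505 * 51.373084 = 0.0878 ms


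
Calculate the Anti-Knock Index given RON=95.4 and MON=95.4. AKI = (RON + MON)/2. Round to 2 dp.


AKI = (RON + MON) / 2
AKI = (95.4 + 95.4) / 2
AKI = 190.8 / 2 = 95.40


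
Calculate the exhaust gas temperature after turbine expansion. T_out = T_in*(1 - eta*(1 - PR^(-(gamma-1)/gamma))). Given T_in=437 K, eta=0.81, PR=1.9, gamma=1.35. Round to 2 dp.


T_out = T_in * (1 - eta * (1 - PR^(-(gamma-1)/gamma)))
Exponent = -(1.35-1)/1.35 = -0.25925926
PR^exp = 1.9^(-0.25925926) = 0.84670193
Factor = 1 - 0.81*(1 - 0.84670193) = 0.87582856
T_out = 437 * 0.87582856 = 382.74 K


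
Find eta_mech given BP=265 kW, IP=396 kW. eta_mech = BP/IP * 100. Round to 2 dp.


eta_mech = (BP / IP) * 100
Ratio = 265 / 396 = 0.6692
eta_mech = 0.6692 * 100 = 66.92%


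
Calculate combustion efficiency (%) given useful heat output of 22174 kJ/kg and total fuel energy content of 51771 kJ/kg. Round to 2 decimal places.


Efficiency = (Q_useful / Q_fuel) * 100
Efficiency = (22174 / 51771) * 100
Efficiency = 0.4283 * 100 = 42.83%


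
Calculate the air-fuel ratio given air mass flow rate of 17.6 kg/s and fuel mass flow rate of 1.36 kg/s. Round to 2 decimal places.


AFR = m_air / m_fuel
AFR = 17.6 / 1.36 = 12.94


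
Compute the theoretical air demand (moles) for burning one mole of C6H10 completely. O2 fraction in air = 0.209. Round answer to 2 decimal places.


Balanced combustion: C6H10 + 8.5 O2 -> 6 CO2 + 5 H2O
O2 needed = C + H/4 = 6 + 10/4 = 8.50 moles
Air moles = O2 / 0.209 = 8.50 / 0.209 = 40.67 moles air


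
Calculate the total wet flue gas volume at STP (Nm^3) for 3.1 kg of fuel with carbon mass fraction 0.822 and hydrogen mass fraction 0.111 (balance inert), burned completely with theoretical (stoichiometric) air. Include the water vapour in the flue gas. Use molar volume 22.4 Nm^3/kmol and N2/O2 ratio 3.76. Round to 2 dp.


Per kg fuel: CO2 = (C/12 kmol)*22.4 = (0.822/12)*22.4 = 1.53440 Nm^3
Per kg fuel: H2O = (H/2 kmol)*22.4 = (0.111/2)*22.4 = 1.24320 Nm^3
O2 needed per kg fuel = C/12 + H/4 = 0.822/12 + 0.111/4 = 0.09625000 kmol
Per kg fuel: N2 = O2*3.76*22.4 = 0.09625000*3.76*22.4 = 8.10656 Nm^3
Total per kg = 1.53440 + 1.24320 + 8.10656 = 10.88416 Nm^3
Total = 10.88416 * 3.1 = 33.74 Nm^3


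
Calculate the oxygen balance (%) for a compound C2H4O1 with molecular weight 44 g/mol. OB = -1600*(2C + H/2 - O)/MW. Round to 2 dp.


OB = -1600 * (2C + H/2 - O) / MW
Inner = 2*2 + 4/2 - 1 = 5.00
OB = -1600 * 5.00 / 44 = -181.82%


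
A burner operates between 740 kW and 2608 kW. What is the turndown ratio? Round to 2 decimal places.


TDR = Q_max / Q_min
TDR = 2608 / 740 = 3.52


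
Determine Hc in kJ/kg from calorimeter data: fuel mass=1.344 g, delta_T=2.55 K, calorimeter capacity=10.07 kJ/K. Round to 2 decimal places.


Hc = C_cal * delta_T / m_fuel
Q_released = 10.07 * 2.55 = 25.6785 kJ
m_fuel = 1.344 g = 1.344/1000 kg = 0.001344 kg
Hc = 25.6785 / 0.001344 = 19106.03 kJ/kg


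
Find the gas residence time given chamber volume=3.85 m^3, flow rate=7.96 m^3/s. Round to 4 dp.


tau = V / Q_flow
tau = 3.85 / 7.96 = 0.4837 s


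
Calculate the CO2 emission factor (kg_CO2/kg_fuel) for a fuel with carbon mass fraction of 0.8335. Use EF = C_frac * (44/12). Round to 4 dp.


EF = C_frac * (M_CO2 / M_C)
EF = 0.8335 * (44/12)
EF = 0.8335 * 3.666667 = 3.0562 kg_CO2/kg_fuel


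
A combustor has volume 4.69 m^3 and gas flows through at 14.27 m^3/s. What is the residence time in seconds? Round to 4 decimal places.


tau = V / Q_flow
tau = 4.69 / 14.27 = 0.3287 s


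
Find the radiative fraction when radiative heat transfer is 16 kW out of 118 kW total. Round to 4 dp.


f_rad = Q_rad / Q_total
f_rad = 16 / 118 = 0.1356


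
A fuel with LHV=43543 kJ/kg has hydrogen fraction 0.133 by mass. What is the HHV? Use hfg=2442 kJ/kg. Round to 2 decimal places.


HHV = LHV + hfg * 9 * H
Water addition = 2442 * 9 * 0.133 = 2923.074 kJ/kg
HHV = 43543 + 2923.074 = 46466.07 kJ/kg


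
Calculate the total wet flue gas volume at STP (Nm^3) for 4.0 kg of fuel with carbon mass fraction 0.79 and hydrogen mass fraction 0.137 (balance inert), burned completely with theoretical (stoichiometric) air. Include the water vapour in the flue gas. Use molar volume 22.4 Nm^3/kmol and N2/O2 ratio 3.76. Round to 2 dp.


Per kg fuel: CO2 = (C/12 kmol)*22.4 = (0.79/12)*22.4 = 1.47467 Nm^3
Per kg fuel: H2O = (H/2 kmol)*22.4 = (0.137/2)*22.4 = 1.53440 Nm^3
O2 needed per kg fuel = C/12 + H/4 = 0.79/12 + 0.137/4 = 0.10008333 kmol
Per kg fuel: N2 = O2*3.76*22.4 = 0.10008333*3.76*22.4 = 8.42942 Nm^3
Total per kg = 1.47467 + 1.53440 + 8.42942 = 11.43849 Nm^3
Total = 11.43849 * 4.0 = 45.75 Nm^3


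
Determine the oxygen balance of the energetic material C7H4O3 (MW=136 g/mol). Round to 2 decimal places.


OB = -1600 * (2C + H/2 - O) / MW
Inner = 2*7 + 4/2 - 3 = 13.00
OB = -1600 * 13.00 / 136 = -152.94%


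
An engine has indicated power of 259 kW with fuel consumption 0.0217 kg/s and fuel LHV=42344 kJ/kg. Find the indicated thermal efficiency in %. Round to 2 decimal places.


eta_ith = (IP / (mf * LHV)) * 100
Denominator = 0.0217 * 42344 = 918.8648 kW
eta_ith = (259 / 918.8648) * 100 = 28.19%


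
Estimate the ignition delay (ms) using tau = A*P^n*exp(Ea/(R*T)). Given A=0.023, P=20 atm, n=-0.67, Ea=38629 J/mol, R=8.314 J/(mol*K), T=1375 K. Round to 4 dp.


tau = A * P^n * exp(Ea/(R*T))
P^n = 20^(-0.67) = 0.13437235
Ea/(R*T) = 38629/(8.314*1375) = 3.379098
exp(Ea/(R*T)) = 29.344281
tau = 0.023 * 0.13437235 * 29.344281 = 0.0907 ms


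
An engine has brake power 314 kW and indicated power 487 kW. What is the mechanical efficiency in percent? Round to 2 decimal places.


eta_mech = (BP / IP) * 100
Ratio = 314 / 487 = 0.6448
eta_mech = 0.6448 * 100 = 64.48%


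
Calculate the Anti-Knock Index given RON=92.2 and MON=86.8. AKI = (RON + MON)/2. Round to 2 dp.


AKI = (RON + MON) / 2
AKI = (92.2 + 86.8) / 2
AKI = 179.0 / 2 = 89.50


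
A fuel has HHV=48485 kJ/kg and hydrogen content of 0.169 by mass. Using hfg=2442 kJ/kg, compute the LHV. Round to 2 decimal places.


LHV = HHV - hfg * 9 * H
Water correction = 2442 * 9 * 0.169 = 3714.282 kJ/kg
LHV = 48485 - 3714.282 = 44770.72 kJ/kg


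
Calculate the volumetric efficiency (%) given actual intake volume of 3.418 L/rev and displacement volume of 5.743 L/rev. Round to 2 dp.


eta_v = (V_actual / V_disp) * 100
Ratio = 3.418 / 5.743 = 0.5952
eta_v = 0.5952 * 100 = 59.52%


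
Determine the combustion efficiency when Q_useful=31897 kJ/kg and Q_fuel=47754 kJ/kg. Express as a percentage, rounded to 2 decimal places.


Efficiency = (Q_useful / Q_fuel) * 100
Efficiency = (31897 / 47754) * 100
Efficiency = 0.6679 * 100 = 66.79%


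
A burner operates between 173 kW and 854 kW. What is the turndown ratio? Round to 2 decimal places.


TDR = Q_max / Q_min
TDR = 854 / 173 = 4.94


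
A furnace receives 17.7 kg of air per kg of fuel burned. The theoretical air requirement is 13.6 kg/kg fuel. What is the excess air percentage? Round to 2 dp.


Excess air = actual - stoichiometric = 17.7 - 13.6 = 4.10 kg/kg fuel
Excess air % = (excess / stoich) * 100 = (4.10 / 13.6) * 100 = 30.15%


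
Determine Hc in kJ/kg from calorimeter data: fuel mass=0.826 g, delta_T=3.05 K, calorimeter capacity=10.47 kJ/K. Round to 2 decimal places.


Hc = C_cal * delta_T / m_fuel
Q_released = 10.47 * 3.05 = 31.9335 kJ
m_fuel = 0.826 g = 0.826/1000 kg = 0.000826 kg
Hc = 31.9335 / 0.000826 = 38660.41 kJ/kg


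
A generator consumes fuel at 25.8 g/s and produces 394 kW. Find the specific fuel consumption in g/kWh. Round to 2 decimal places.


SFC = (mf / BP) * 3600
Rate = 25.8 / 394 = 0.065482 g/(s*kW)
SFC = 0.065482 * 3600 = 235.74 g/kWh


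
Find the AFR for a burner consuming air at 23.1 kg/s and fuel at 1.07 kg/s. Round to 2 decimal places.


AFR = m_air / m_fuel
AFR = 23.1 / 1.07 = 21.59


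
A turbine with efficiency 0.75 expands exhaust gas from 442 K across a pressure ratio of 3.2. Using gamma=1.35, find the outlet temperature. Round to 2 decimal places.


T_out = T_in * (1 - eta * (1 - PR^(-(gamma-1)/gamma)))
Exponent = -(1.35-1)/1.35 = -0.25925926
PR^exp = 3.2^(-0.25925926) = 0.73966521
Factor = 1 - 0.75*(1 - 0.73966521) = 0.80474891
T_out = 442 * 0.80474891 = 355.70 K


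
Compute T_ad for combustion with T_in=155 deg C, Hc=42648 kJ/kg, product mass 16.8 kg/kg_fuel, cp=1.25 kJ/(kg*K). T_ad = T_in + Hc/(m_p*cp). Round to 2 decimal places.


T_ad = T_in + Hc / (m_p * cp)
Denominator = 16.8 * 1.25 = 21.0000
Temperature rise = 42648 / 21.0000 = 2030.86 K
T_ad = 155 + 2030.86 = 2185.86 deg C


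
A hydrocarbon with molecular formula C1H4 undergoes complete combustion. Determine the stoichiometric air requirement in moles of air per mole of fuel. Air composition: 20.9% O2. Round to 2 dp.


Balanced combustion: C1H4 + 2 O2 -> 1 CO2 + 2 H2O
O2 needed = C + H/4 = 1 + 4/4 = 2.00 moles
Air moles = O2 / 0.209 = 2.00 / 0.209 = 9.57 moles air


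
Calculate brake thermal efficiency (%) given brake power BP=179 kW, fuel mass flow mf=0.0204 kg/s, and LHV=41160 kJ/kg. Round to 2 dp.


eta_BTE = (BP / (mf * LHV)) * 100
Denominator = 0.0204 * 41160 = 839.6640 kW
eta_BTE = (179 / 839.6640) * 100 = 21.32%


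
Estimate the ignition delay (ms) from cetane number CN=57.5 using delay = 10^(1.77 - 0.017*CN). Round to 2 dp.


delay = 10^(1.77 - 0.017*CN)
Exponent = 1.77 - 0.017*57.5 = 0.7925
delay = 10^0.7925 = 6.20 ms


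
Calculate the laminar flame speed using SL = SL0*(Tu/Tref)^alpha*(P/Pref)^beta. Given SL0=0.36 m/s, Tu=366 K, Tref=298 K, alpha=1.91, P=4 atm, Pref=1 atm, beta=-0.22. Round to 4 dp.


SL = SL0 * (Tu/Tref)^alpha * (P/Pref)^beta
T ratio = 366/298 = 1.22818792
(T ratio)^alpha = 1.22818792^1.91 = 1.480798
(P/Pref)^beta = 4^(-0.22) = 0.737135
SL = 0.36 * 1.480798 * 0.737135 = 0.3930 m/s


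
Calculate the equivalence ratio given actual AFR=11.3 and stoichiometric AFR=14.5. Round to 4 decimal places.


phi = AFR_stoich / AFR_actual
phi = 14.5 / 11.3 = 1.2832


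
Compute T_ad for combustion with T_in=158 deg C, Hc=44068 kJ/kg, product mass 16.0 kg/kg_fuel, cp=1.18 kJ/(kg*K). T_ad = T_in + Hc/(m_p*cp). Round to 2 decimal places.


T_ad = T_in + Hc / (m_p * cp)
Denominator = 16.0 * 1.18 = 18.8800
Temperature rise = 44068 / 18.8800 = 2334.11 K
T_ad = 158 + 2334.11 = 2492.11 deg C


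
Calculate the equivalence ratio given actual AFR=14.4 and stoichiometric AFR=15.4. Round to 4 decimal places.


phi = AFR_stoich / AFR_actual
phi = 15.4 / 14.4 = 1.0694


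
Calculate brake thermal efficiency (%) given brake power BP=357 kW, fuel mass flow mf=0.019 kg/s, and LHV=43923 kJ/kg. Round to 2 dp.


eta_BTE = (BP / (mf * LHV)) * 100
Denominator = 0.019 * 43923 = 834.5370 kW
eta_BTE = (357 / 834.5370) * 100 = 42.78%


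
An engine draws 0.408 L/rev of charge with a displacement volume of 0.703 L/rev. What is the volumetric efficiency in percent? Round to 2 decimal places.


eta_v = (V_actual / V_disp) * 100
Ratio = 0.408 / 0.703 = 0.5804
eta_v = 0.5804 * 100 = 58.04%


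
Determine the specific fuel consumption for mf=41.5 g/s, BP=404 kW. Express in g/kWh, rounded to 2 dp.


SFC = (mf / BP) * 3600
Rate = 41.5 / 404 = 0.102723 g/(s*kW)
SFC = 0.102723 * 3600 = 369.80 g/kWh


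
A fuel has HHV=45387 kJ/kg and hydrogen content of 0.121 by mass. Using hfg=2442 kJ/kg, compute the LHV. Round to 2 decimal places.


LHV = HHV - hfg * 9 * H
Water correction = 2442 * 9 * 0.121 = 2659.338 kJ/kg
LHV = 45387 - 2659.338 = 42727.66 kJ/kg


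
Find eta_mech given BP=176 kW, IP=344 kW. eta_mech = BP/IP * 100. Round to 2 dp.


eta_mech = (BP / IP) * 100
Ratio = 176 / 344 = 0.5116
eta_mech = 0.5116 * 100 = 51.16%


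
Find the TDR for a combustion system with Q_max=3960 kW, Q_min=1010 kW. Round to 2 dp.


TDR = Q_max / Q_min
TDR = 3960 / 1010 = 3.92


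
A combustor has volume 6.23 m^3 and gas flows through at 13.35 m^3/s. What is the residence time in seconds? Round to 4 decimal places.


tau = V / Q_flow
tau = 6.23 / 13.35 = 0.4667 s


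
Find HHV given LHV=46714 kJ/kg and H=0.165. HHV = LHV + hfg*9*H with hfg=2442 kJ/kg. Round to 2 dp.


HHV = LHV + hfg * 9 * H
Water addition = 2442 * 9 * 0.165 = 3626.370 kJ/kg
HHV = 46714 + 3626.370 = 50340.37 kJ/kg


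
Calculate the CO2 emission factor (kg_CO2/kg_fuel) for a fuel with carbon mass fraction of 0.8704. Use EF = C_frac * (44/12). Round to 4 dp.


EF = C_frac * (M_CO2 / M_C)
EF = 0.8704 * (44/12)
EF = 0.8704 * 3.666667 = 3.1915 kg_CO2/kg_fuel


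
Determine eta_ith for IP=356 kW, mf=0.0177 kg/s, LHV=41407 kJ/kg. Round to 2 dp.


eta_ith = (IP / (mf * LHV)) * 100
Denominator = 0.0177 * 41407 = 732.9039 kW
eta_ith = (356 / 732.9039) * 100 = 48.57%


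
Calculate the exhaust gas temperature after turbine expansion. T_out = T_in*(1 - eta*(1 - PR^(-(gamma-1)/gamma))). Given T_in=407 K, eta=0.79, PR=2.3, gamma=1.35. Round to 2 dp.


T_out = T_in * (1 - eta * (1 - PR^(-(gamma-1)/gamma)))
Exponent = -(1.35-1)/1.35 = -0.25925926
PR^exp = 2.3^(-0.25925926) = 0.80578413
Factor = 1 - 0.79*(1 - 0.80578413) = 0.84656946
T_out = 407 * 0.84656946 = 344.55 K


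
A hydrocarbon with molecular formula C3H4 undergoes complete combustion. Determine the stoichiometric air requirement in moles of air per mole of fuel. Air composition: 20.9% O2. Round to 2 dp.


Balanced combustion: C3H4 + 4 O2 -> 3 CO2 + 2 H2O
O2 needed = C + H/4 = 3 + 4/4 = 4.00 moles
Air moles = O2 / 0.209 = 4.00 / 0.209 = 19.14 moles air


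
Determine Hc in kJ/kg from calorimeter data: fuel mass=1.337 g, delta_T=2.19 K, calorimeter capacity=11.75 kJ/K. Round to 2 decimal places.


Hc = C_cal * delta_T / m_fuel
Q_released = 11.75 * 2.19 = 25.7325 kJ
m_fuel = 1.337 g = 1.337/1000 kg = 0.001337 kg
Hc = 25.7325 / 0.001337 = 19246.45 kJ/kg


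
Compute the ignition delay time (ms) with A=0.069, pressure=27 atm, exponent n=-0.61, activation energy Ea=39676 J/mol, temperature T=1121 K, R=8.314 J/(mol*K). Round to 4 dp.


tau = A * P^n * exp(Ea/(R*T))
P^n = 27^(-0.61) = 0.13392699
Ea/(R*T) = 39676/(8.314*1121) = 4.257084
exp(Ea/(R*T)) = 70.603822
tau = 0.069 * 0.13392699 * 70.603822 = 0.6524 ms


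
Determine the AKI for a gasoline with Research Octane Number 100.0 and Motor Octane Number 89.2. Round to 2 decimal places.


AKI = (RON + MON) / 2
AKI = (100.0 + 89.2) / 2
AKI = 189.2 / 2 = 94.60


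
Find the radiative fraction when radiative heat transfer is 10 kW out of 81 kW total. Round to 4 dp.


f_rad = Q_rad / Q_total
f_rad = 10 / 81 = 0.1235


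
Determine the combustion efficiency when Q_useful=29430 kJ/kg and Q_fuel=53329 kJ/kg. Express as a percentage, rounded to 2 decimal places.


Efficiency = (Q_useful / Q_fuel) * 100
Efficiency = (29430 / 53329) * 100
Efficiency = 0.5519 * 100 = 55.19%


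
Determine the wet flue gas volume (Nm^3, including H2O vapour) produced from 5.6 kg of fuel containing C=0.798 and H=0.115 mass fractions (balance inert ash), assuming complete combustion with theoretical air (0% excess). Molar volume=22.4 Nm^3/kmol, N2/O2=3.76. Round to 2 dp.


Per kg fuel: CO2 = (C/12 kmol)*22.4 = (0.798/12)*22.4 = 1.48960 Nm^3
Per kg fuel: H2O = (H/2 kmol)*22.4 = (0.115/2)*22.4 = 1.28800 Nm^3
O2 needed per kg fuel = C/12 + H/4 = 0.798/12 + 0.115/4 = 0.09525000 kmol
Per kg fuel: N2 = O2*3.76*22.4 = 0.09525000*3.76*22.4 = 8.02234 Nm^3
Total per kg = 1.48960 + 1.28800 + 8.02234 = 10.79994 Nm^3
Total = 10.79994 * 5.6 = 60.48 Nm^3


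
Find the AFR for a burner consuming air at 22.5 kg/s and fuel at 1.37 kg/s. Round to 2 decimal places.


AFR = m_air / m_fuel
AFR = 22.5 / 1.37 = 16.42


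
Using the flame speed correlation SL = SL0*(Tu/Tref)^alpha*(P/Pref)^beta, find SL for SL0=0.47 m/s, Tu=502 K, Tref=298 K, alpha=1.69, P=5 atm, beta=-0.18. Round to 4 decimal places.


SL = SL0 * (Tu/Tref)^alpha * (P/Pref)^beta
T ratio = 502/298 = 1.68456376
(T ratio)^alpha = 1.68456376^1.69 = 2.414147
(P/Pref)^beta = 5^(-0.18) = 0.748489
SL = 0.47 * 2.414147 * 0.748489 = 0.8493 m/s


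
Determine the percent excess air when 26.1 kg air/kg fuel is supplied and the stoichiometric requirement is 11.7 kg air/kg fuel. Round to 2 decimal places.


Excess air = actual - stoichiometric = 26.1 - 11.7 = 14.40 kg/kg fuel
Excess air % = (excess / stoich) * 100 = (14.40 / 11.7) * 100 = 123.08%


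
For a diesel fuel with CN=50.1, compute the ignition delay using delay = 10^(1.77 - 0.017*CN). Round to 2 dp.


delay = 10^(1.77 - 0.017*CN)
Exponent = 1.77 - 0.017*50.1 = 0.9183
delay = 10^0.9183 = 8.29 ms


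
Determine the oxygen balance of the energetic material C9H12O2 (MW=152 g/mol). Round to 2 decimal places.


OB = -1600 * (2C + H/2 - O) / MW
Inner = 2*9 + 12/2 - 2 = 22.00
OB = -1600 * 22.00 / 152 = -231.58%


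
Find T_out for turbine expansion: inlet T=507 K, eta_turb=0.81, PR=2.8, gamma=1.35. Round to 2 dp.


T_out = T_in * (1 - eta * (1 - PR^(-(gamma-1)/gamma)))
Exponent = -(1.35-1)/1.35 = -0.25925926
PR^exp = 2.8^(-0.25925926) = 0.76572026
Factor = 1 - 0.81*(1 - 0.76572026) = 0.81023341
T_out = 507 * 0.81023341 = 410.79 K


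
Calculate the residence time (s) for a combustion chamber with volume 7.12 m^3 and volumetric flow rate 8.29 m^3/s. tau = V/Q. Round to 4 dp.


tau = V / Q_flow
tau = 7.12 / 8.29 = 0.8589 s


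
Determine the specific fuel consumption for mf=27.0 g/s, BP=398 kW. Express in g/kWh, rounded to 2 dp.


SFC = (mf / BP) * 3600
Rate = 27.0 / 398 = 0.067839 g/(s*kW)
SFC = 0.067839 * 3600 = 244.22 g/kWh


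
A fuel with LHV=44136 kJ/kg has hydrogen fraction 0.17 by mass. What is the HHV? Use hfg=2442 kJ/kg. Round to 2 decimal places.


HHV = LHV + hfg * 9 * H
Water addition = 2442 * 9 * 0.17 = 3736.260 kJ/kg
HHV = 44136 + 3736.260 = 47872.26 kJ/kg


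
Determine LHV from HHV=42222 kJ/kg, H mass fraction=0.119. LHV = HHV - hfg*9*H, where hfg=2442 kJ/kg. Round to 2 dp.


LHV = HHV - hfg * 9 * H
Water correction = 2442 * 9 * 0.119 = 2615.382 kJ/kg
LHV = 42222 - 2615.382 = 39606.62 kJ/kg


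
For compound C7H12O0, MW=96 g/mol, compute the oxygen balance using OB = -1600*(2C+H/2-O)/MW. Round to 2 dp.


OB = -1600 * (2C + H/2 - O) / MW
Inner = 2*7 + 12/2 - 0 = 20.00
OB = -1600 * 20.00 / 96 = -333.33%


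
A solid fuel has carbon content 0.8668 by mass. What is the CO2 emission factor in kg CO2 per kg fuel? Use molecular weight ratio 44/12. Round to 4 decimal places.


EF = C_frac * (M_CO2 / M_C)
EF = 0.8668 * (44/12)
EF = 0.8668 * 3.666667 = 3.1783 kg_CO2/kg_fuel


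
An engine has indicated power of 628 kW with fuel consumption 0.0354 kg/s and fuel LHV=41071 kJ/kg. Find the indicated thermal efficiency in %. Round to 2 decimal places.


eta_ith = (IP / (mf * LHV)) * 100
Denominator = 0.0354 * 41071 = 1453.9134 kW
eta_ith = (628 / 1453.9134) * 100 = 43.19%


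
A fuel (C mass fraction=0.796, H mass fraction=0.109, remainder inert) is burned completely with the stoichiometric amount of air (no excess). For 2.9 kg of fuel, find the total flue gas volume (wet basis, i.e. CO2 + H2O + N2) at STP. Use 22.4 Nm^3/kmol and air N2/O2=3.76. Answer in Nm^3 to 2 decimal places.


Per kg fuel: CO2 = (C/12 kmol)*22.4 = (0.796/12)*22.4 = 1.48587 Nm^3
Per kg fuel: H2O = (H/2 kmol)*22.4 = (0.109/2)*22.4 = 1.22080 Nm^3
O2 needed per kg fuel = C/12 + H/4 = 0.796/12 + 0.109/4 = 0.09358333 kmol
Per kg fuel: N2 = O2*3.76*22.4 = 0.09358333*3.76*22.4 = 7.88196 Nm^3
Total per kg = 1.48587 + 1.22080 + 7.88196 = 10.58863 Nm^3
Total = 10.58863 * 2.9 = 30.71 Nm^3


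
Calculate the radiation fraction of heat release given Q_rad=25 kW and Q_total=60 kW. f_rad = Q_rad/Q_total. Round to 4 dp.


f_rad = Q_rad / Q_total
f_rad = 25 / 60 = 0.4167


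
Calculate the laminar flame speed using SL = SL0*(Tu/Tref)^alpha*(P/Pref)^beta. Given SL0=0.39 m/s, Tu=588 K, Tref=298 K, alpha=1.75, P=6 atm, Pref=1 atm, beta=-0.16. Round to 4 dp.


SL = SL0 * (Tu/Tref)^alpha * (P/Pref)^beta
T ratio = 588/298 = 1.97315436
(T ratio)^alpha = 1.97315436^1.75 = 3.284973
(P/Pref)^beta = 6^(-0.16) = 0.750751
SL = 0.39 * 3.284973 * 0.750751 = 0.9618 m/s


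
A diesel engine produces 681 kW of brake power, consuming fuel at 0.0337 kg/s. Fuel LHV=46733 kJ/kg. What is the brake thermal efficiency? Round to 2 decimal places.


eta_BTE = (BP / (mf * LHV)) * 100
Denominator = 0.0337 * 46733 = 1574.9021 kW
eta_BTE = (681 / 1574.9021) * 100 = 43.24%


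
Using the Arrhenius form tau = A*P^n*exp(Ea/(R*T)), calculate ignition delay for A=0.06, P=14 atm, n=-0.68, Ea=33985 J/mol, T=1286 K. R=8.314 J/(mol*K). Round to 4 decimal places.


tau = A * P^n * exp(Ea/(R*T))
P^n = 14^(-0.68) = 0.16620073
Ea/(R*T) = 33985/(8.314*1286) = 3.178603
exp(Ea/(R*T)) = 24.013183
tau = 0.06 * 0.16620073 * 24.013183 = 0.2395 ms


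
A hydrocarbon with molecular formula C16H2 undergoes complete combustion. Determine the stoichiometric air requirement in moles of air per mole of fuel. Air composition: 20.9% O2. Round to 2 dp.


Balanced combustion: C16H2 + 16.5 O2 -> 16 CO2 + 1 H2O
O2 needed = C + H/4 = 16 + 2/4 = 16.50 moles
Air moles = O2 / 0.209 = 16.50 / 0.209 = 78.95 moles air


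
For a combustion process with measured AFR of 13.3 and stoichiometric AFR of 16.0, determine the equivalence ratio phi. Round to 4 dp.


phi = AFR_stoich / AFR_actual
phi = 16.0 / 13.3 = 1.2030


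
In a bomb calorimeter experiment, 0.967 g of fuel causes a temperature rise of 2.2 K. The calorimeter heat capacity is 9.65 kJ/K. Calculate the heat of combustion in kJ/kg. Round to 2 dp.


Hc = C_cal * delta_T / m_fuel
Q_released = 9.65 * 2.2 = 21.2300 kJ
m_fuel = 0.967 g = 0.967/1000 kg = 0.000967 kg
Hc = 21.2300 / 0.000967 = 21954.50 kJ/kg


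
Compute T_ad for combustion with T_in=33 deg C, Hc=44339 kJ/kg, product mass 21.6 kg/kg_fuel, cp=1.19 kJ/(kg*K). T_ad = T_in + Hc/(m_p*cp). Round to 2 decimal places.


T_ad = T_in + Hc / (m_p * cp)
Denominator = 21.6 * 1.19 = 25.7040
Temperature rise = 44339 / 25.7040 = 1724.98 K
T_ad = 33 + 1724.98 = 1757.98 deg C


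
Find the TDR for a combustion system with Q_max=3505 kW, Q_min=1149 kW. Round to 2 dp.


TDR = Q_max / Q_min
TDR = 3505 / 1149 = 3.05


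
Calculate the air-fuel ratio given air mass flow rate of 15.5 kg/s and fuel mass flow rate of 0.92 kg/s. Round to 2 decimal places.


AFR = m_air / m_fuel
AFR = 15.5 / 0.92 = 16.85


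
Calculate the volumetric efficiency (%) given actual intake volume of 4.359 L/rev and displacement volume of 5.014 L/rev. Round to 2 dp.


eta_v = (V_actual / V_disp) * 100
Ratio = 4.359 / 5.014 = 0.8694
eta_v = 0.8694 * 100 = 86.94%


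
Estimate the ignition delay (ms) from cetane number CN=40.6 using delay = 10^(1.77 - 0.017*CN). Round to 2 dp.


delay = 10^(1.77 - 0.017*CN)
Exponent = 1.77 - 0.017*40.6 = 1.0798
delay = 10^1.0798 = 12.02 ms


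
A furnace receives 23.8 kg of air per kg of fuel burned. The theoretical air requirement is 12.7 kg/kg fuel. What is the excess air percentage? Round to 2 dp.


Excess air = actual - stoichiometric = 23.8 - 12.7 = 11.10 kg/kg fuel
Excess air % = (excess / stoich) * 100 = (11.10 / 12.7) * 100 = 87.40%


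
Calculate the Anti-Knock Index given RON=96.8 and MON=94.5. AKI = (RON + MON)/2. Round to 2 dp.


AKI = (RON + MON) / 2
AKI = (96.8 + 94.5) / 2
AKI = 191.3 / 2 = 95.65


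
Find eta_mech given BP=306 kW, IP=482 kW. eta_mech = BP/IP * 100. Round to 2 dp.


eta_mech = (BP / IP) * 100
Ratio = 306 / 482 = 0.6349
eta_mech = 0.6349 * 100 = 63.49%


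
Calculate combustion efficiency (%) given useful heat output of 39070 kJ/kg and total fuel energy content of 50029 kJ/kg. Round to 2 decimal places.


Efficiency = (Q_useful / Q_fuel) * 100
Efficiency = (39070 / 50029) * 100
Efficiency = 0.7809 * 100 = 78.09%


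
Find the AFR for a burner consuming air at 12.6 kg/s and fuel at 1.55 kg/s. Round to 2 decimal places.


AFR = m_air / m_fuel
AFR = 12.6 / 1.55 = 8.13


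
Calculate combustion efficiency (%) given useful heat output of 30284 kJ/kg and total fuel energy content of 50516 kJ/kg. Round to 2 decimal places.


Efficiency = (Q_useful / Q_fuel) * 100
Efficiency = (30284 / 50516) * 100
Efficiency = 0.5995 * 100 = 59.95%


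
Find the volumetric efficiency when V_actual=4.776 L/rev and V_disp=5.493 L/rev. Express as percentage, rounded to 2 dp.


eta_v = (V_actual / V_disp) * 100
Ratio = 4.776 / 5.493 = 0.8695
eta_v = 0.8695 * 100 = 86.95%


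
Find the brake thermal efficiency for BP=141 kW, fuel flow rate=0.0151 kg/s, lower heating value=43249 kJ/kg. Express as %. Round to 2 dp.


eta_BTE = (BP / (mf * LHV)) * 100
Denominator = 0.0151 * 43249 = 653.0599 kW
eta_BTE = (141 / 653.0599) * 100 = 21.59%


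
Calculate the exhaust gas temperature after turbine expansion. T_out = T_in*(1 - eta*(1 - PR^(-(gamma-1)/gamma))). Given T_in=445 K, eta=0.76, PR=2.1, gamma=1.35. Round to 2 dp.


T_out = T_in * (1 - eta * (1 - PR^(-(gamma-1)/gamma)))
Exponent = -(1.35-1)/1.35 = -0.25925926
PR^exp = 2.1^(-0.25925926) = 0.82501466
Factor = 1 - 0.76*(1 - 0.82501466) = 0.86701114
T_out = 445 * 0.86701114 = 385.82 K


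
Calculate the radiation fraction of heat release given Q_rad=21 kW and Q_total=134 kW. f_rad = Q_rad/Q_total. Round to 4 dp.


f_rad = Q_rad / Q_total
f_rad = 21 / 134 = 0.1567


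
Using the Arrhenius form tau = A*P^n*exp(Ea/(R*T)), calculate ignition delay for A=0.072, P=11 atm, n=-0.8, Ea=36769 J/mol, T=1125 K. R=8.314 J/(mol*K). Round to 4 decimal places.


tau = A * P^n * exp(Ea/(R*T))
P^n = 11^(-0.8) = 0.14685402
Ea/(R*T) = 36769/(8.314*1125) = 3.931147
exp(Ea/(R*T)) = 50.965398
tau = 0.072 * 0.14685402 * 50.965398 = 0.5389 ms


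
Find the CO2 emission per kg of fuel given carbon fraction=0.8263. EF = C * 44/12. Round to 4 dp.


EF = C_frac * (M_CO2 / M_C)
EF = 0.8263 * (44/12)
EF = 0.8263 * 3.666667 = 3.0298 kg_CO2/kg_fuel


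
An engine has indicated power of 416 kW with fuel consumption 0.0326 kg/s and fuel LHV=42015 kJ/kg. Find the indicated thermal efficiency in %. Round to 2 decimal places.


eta_ith = (IP / (mf * LHV)) * 100
Denominator = 0.0326 * 42015 = 1369.6890 kW
eta_ith = (416 / 1369.6890) * 100 = 30.37%
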